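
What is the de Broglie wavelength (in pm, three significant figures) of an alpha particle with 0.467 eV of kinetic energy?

KE = 0.467 eV = 7.481 × 10⁻²⁰ J.
p = √(2mKE) = √(2 × 6.645 × 10⁻²⁷ × 7.481 × 10⁻²⁰) = 3.153 × 10⁻²³ kg·m/s.
λ = h/p = 6.626 × 10⁻³⁴ / 3.153 × 10⁻²³ = 2.10 × 10⁻¹¹ m = 21.0 pm.

λ = 21.0 pm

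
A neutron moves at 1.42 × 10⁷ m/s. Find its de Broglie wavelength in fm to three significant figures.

λ = 27.9 fm

p = mv = 1.675 × 10⁻²⁷ × 1.42 × 10⁷ = 2.379 × 10⁻²⁰ kg·m/s.
λ = h/p = 6.626 × 10⁻³⁴ / 2.379 × 10⁻²⁰ = 2.79 × 10⁻¹⁴ m = 27.9 fm.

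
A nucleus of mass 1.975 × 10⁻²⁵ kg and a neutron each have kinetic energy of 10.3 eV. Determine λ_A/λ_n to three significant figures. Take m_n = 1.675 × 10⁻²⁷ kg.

At fixed KE, p = √(2mKE) so λ = h/p ∝ 1/√m.
λ_A/λ_n = √(m_n/m_A) = √(1.675 × 10⁻²⁷/1.975 × 10⁻²⁵) = √(8.481 × 10⁻³) = 0.0921.

λ_A/λ_n = 0.0921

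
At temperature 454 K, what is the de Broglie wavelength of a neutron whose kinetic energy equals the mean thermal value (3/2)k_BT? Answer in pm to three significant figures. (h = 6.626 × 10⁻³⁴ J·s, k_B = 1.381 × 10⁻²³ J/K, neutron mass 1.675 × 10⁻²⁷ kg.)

KE = (3/2)k_BT = 1.5 × 1.381 × 10⁻²³ × 454 = 9.405 × 10⁻²¹ J.
p = √(2mKE) = √(2 × 1.675 × 10⁻²⁷ × 9.405 × 10⁻²¹) = 5.613 × 10⁻²⁴ kg·m/s.
λ = h/p = 1.18 × 10⁻¹⁰ m = 118 pm.

λ = 118 pm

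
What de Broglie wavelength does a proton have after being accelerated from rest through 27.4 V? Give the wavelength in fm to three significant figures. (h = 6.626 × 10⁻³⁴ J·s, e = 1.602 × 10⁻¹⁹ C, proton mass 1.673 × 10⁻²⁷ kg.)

λ = 5470 fm

KE = eV = 1.602 × 10⁻¹⁹ × 27.40 = 4.389 × 10⁻¹⁸ J.
p = √(2mKE) = √(2 × 1.673 × 10⁻²⁷ × 4.389 × 10⁻¹⁸) = 1.212 × 10⁻²² kg·m/s.
λ = h/p = 6.626 × 10⁻³⁴ / 1.212 × 10⁻²² = 5.47 × 10⁻¹² m = 5470 fm.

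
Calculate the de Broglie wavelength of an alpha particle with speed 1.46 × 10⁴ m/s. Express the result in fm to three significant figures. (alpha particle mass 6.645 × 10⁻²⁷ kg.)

λ = 6830 fm

p = mv = 6.645 × 10⁻²⁷ × 1.46 × 10⁴ = 9.702 × 10⁻²³ kg·m/s.
λ = h/p = 6.626 × 10⁻³⁴ / 9.702 × 10⁻²³ = 6.83 × 10⁻¹² m = 6830 fm.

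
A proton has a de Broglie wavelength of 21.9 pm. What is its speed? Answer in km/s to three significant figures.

p = h/λ = 6.626 × 10⁻³⁴ / 2.190 × 10⁻¹¹ = 3.026 × 10⁻²³ kg·m/s.
v = p/m = 3.026 × 10⁻²³ / 1.673 × 10⁻²⁷ = 1.81 × 10⁴ m/s = 18.1 km/s.

v = 18.1 km/s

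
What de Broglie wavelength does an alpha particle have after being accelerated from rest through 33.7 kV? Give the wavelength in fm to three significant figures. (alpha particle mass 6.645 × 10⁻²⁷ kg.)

KE = 2eV = 2 × 1.602 × 10⁻¹⁹ × 3.370 × 10⁴ = 1.080 × 10⁻¹⁴ J.
p = √(2mKE) = √(2 × 6.645 × 10⁻²⁷ × 1.080 × 10⁻¹⁴) = 1.198 × 10⁻²⁰ kg·m/s.
λ = h/p = 6.626 × 10⁻³⁴ / 1.198 × 10⁻²⁰ = 5.53 × 10⁻¹⁴ m = 55.3 fm.

λ = 55.3 fm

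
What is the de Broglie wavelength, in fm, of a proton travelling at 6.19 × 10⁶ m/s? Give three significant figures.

λ = 64.0 fm

p = mv = 1.673 × 10⁻²⁷ × 6.19 × 10⁶ = 1.036 × 10⁻²⁰ kg·m/s.
λ = h/p = 6.626 × 10⁻³⁴ / 1.036 × 10⁻²⁰ = 6.40 × 10⁻¹⁴ m = 64.0 fm.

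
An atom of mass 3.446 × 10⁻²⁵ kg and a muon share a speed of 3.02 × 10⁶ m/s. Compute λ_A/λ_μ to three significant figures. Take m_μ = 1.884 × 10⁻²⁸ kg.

At fixed v, p = mv so λ = h/(mv) ∝ 1/m.
λ_A/λ_μ = m_μ/m_A = 1.884 × 10⁻²⁸/3.446 × 10⁻²⁵ = 5.47 × 10⁻⁴.

λ_A/λ_μ = 5.47 × 10⁻⁴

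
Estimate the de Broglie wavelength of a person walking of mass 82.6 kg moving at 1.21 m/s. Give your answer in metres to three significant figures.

p = mv = 82.6 × 1.21 = 9.995 × 10¹ kg·m/s.
λ = h/p = 6.626 × 10⁻³⁴ / 9.995 × 10¹ = 6.63 × 10⁻³⁶ m.

λ = 6.63 × 10⁻³⁶ m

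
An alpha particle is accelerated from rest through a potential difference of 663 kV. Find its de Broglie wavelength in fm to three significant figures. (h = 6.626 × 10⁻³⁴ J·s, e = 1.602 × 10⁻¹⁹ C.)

λ = 12.5 fm

KE = 2eV = 2 × 1.602 × 10⁻¹⁹ × 6.630 × 10⁵ = 2.124 × 10⁻¹³ J.
p = √(2mKE) = √(2 × 6.645 × 10⁻²⁷ × 2.124 × 10⁻¹³) = 5.313 × 10⁻²⁰ kg·m/s.
λ = h/p = 6.626 × 10⁻³⁴ / 5.313 × 10⁻²⁰ = 1.25 × 10⁻¹⁴ m = 12.5 fm.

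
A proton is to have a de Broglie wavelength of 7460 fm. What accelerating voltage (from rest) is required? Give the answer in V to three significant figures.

V = 14.7 V

p = h/λ = 6.626 × 10⁻³⁴ / 7.460 × 10⁻¹² = 8.882 × 10⁻²³ kg·m/s.
KE = p²/(2m) = 2.358 × 10⁻¹⁸ J.
V = KE/e = 2.358 × 10⁻¹⁸ / (1.602 × 10⁻¹⁹) = 14.7 V.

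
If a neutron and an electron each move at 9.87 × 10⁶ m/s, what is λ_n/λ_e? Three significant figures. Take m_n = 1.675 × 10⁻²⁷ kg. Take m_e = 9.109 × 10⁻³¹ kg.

λ_n/λ_e = 5.44 × 10⁻⁴

At fixed v, p = mv so λ = h/(mv) ∝ 1/m.
λ_n/λ_e = m_e/m_n = 9.109 × 10⁻³¹/1.675 × 10⁻²⁷ = 5.44 × 10⁻⁴.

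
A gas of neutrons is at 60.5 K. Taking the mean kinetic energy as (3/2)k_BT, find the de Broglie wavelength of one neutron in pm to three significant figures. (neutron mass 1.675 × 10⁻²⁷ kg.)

λ = 323 pm

KE = (3/2)k_BT = 1.5 × 1.381 × 10⁻²³ × 60.5 = 1.253 × 10⁻²¹ J.
p = √(2mKE) = √(2 × 1.675 × 10⁻²⁷ × 1.253 × 10⁻²¹) = 2.049 × 10⁻²⁴ kg·m/s.
λ = h/p = 3.23 × 10⁻¹⁰ m = 323 pm.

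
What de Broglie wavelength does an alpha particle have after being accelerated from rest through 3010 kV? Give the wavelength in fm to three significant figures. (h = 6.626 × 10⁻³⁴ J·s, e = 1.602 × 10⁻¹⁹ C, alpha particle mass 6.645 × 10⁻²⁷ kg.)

λ = 5.85 fm

KE = 2eV = 2 × 1.602 × 10⁻¹⁹ × 3.010 × 10⁶ = 9.644 × 10⁻¹³ J.
p = √(2mKE) = √(2 × 6.645 × 10⁻²⁷ × 9.644 × 10⁻¹³) = 1.132 × 10⁻¹⁹ kg·m/s.
λ = h/p = 6.626 × 10⁻³⁴ / 1.132 × 10⁻¹⁹ = 5.85 × 10⁻¹⁵ m = 5.85 fm.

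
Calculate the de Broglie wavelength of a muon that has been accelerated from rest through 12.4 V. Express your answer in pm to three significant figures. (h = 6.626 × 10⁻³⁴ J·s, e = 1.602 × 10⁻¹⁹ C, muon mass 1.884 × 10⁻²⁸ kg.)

KE = eV = 1.602 × 10⁻¹⁹ × 12.40 = 1.986 × 10⁻¹⁸ J.
p = √(2mKE) = √(2 × 1.884 × 10⁻²⁸ × 1.986 × 10⁻¹⁸) = 2.736 × 10⁻²³ kg·m/s.
λ = h/p = 6.626 × 10⁻³⁴ / 2.736 × 10⁻²³ = 2.42 × 10⁻¹¹ m = 24.2 pm.

λ = 24.2 pm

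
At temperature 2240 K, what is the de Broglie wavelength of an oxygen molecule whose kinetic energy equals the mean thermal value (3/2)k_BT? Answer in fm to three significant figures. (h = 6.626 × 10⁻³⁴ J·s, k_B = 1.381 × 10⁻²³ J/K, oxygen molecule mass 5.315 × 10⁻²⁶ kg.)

KE = (3/2)k_BT = 1.5 × 1.381 × 10⁻²³ × 2240 = 4.640 × 10⁻²⁰ J.
p = √(2mKE) = √(2 × 5.315 × 10⁻²⁶ × 4.640 × 10⁻²⁰) = 7.023 × 10⁻²³ kg·m/s.
λ = h/p = 9.43 × 10⁻¹² m = 9430 fm.

λ = 9430 fm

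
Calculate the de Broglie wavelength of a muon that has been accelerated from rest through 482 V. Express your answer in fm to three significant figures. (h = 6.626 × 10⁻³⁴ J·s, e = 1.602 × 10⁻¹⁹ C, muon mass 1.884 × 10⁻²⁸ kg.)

λ = 3880 fm

KE = eV = 1.602 × 10⁻¹⁹ × 482.0 = 7.722 × 10⁻¹⁷ J.
p = √(2mKE) = √(2 × 1.884 × 10⁻²⁸ × 7.722 × 10⁻¹⁷) = 1.706 × 10⁻²² kg·m/s.
λ = h/p = 6.626 × 10⁻³⁴ / 1.706 × 10⁻²² = 3.88 × 10⁻¹² m = 3880 fm.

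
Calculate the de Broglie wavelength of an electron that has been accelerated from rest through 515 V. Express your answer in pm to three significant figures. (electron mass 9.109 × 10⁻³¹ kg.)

KE = eV = 1.602 × 10⁻¹⁹ × 515.0 = 8.250 × 10⁻¹⁷ J.
p = √(2mKE) = √(2 × 9.109 × 10⁻³¹ × 8.250 × 10⁻¹⁷) = 1.226 × 10⁻²³ kg·m/s.
λ = h/p = 6.626 × 10⁻³⁴ / 1.226 × 10⁻²³ = 5.40 × 10⁻¹¹ m = 54.0 pm.

λ = 54.0 pm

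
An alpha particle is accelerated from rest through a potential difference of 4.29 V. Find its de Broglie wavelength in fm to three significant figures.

λ = 4900 fm

KE = 2eV = 2 × 1.602 × 10⁻¹⁹ × 4.290 = 1.375 × 10⁻¹⁸ J.
p = √(2mKE) = √(2 × 6.645 × 10⁻²⁷ × 1.375 × 10⁻¹⁸) = 1.352 × 10⁻²² kg·m/s.
λ = h/p = 6.626 × 10⁻³⁴ / 1.352 × 10⁻²² = 4.90 × 10⁻¹² m = 4900 fm.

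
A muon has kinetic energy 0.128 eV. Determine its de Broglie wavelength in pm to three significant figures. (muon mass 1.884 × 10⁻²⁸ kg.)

KE = 0.128 eV = 2.051 × 10⁻²⁰ J.
p = √(2mKE) = √(2 × 1.884 × 10⁻²⁸ × 2.051 × 10⁻²⁰) = 2.780 × 10⁻²⁴ kg·m/s.
λ = h/p = 6.626 × 10⁻³⁴ / 2.780 × 10⁻²⁴ = 2.38 × 10⁻¹⁰ m = 238 pm.

λ = 238 pm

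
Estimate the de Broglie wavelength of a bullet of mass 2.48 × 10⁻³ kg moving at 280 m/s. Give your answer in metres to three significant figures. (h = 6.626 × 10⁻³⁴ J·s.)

λ = 9.54 × 10⁻³⁴ m

p = mv = 2.48 × 10⁻³ × 280 = 6.944 × 10⁻¹ kg·m/s.
λ = h/p = 6.626 × 10⁻³⁴ / 6.944 × 10⁻¹ = 9.54 × 10⁻³⁴ m.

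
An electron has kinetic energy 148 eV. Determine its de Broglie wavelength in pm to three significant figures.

KE = 148 eV = 2.371 × 10⁻¹⁷ J.
p = √(2mKE) = √(2 × 9.109 × 10⁻³¹ × 2.371 × 10⁻¹⁷) = 6.572 × 10⁻²⁴ kg·m/s.
λ = h/p = 6.626 × 10⁻³⁴ / 6.572 × 10⁻²⁴ = 1.01 × 10⁻¹⁰ m = 101 pm.

λ = 101 pm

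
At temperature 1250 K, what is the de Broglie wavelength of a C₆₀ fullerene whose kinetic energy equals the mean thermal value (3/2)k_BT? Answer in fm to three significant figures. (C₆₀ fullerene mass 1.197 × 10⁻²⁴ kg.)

λ = 2660 fm

KE = (3/2)k_BT = 1.5 × 1.381 × 10⁻²³ × 1250 = 2.589 × 10⁻²⁰ J.
p = √(2mKE) = √(2 × 1.197 × 10⁻²⁴ × 2.589 × 10⁻²⁰) = 2.490 × 10⁻²² kg·m/s.
λ = h/p = 2.66 × 10⁻¹² m = 2660 fm.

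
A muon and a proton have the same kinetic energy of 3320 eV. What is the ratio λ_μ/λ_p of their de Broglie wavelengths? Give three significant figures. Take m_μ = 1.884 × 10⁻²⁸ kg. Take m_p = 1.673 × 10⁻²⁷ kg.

At fixed KE, p = √(2mKE) so λ = h/p ∝ 1/√m.
λ_μ/λ_p = √(m_p/m_μ) = √(1.673 × 10⁻²⁷/1.884 × 10⁻²⁸) = √(8.880) = 2.98.

λ_μ/λ_p = 2.98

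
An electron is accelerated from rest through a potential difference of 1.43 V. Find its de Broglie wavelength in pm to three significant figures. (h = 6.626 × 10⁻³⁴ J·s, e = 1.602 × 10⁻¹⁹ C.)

KE = eV = 1.602 × 10⁻¹⁹ × 1.430 = 2.291 × 10⁻¹⁹ J.
p = √(2mKE) = √(2 × 9.109 × 10⁻³¹ × 2.291 × 10⁻¹⁹) = 6.460 × 10⁻²⁵ kg·m/s.
λ = h/p = 6.626 × 10⁻³⁴ / 6.460 × 10⁻²⁵ = 1.03 × 10⁻⁹ m = 1030 pm.

λ = 1030 pm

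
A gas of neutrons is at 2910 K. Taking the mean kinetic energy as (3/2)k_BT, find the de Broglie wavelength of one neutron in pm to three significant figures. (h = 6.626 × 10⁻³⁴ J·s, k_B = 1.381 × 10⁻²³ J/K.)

λ = 46.6 pm

KE = (3/2)k_BT = 1.5 × 1.381 × 10⁻²³ × 2910 = 6.028 × 10⁻²⁰ J.
p = √(2mKE) = √(2 × 1.675 × 10⁻²⁷ × 6.028 × 10⁻²⁰) = 1.421 × 10⁻²³ kg·m/s.
λ = h/p = 4.66 × 10⁻¹¹ m = 46.6 pm.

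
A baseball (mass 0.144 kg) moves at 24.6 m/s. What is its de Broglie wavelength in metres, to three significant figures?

λ = 1.87 × 10⁻³⁴ m

p = mv = 0.144 × 24.6 = 3.542 kg·m/s.
λ = h/p = 6.626 × 10⁻³⁴ / 3.542 = 1.87 × 10⁻³⁴ m.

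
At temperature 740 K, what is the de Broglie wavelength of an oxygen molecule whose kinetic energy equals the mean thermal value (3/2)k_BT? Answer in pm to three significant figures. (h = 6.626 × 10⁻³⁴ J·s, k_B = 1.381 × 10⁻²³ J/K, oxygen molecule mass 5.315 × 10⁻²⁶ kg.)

KE = (3/2)k_BT = 1.5 × 1.381 × 10⁻²³ × 740 = 1.533 × 10⁻²⁰ J.
p = √(2mKE) = √(2 × 5.315 × 10⁻²⁶ × 1.533 × 10⁻²⁰) = 4.037 × 10⁻²³ kg·m/s.
λ = h/p = 1.64 × 10⁻¹¹ m = 16.4 pm.

λ = 16.4 pm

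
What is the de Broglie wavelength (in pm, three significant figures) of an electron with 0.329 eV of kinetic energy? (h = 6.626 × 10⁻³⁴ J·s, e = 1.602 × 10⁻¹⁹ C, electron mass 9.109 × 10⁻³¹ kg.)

KE = 0.329 eV = 5.271 × 10⁻²⁰ J.
p = √(2mKE) = √(2 × 9.109 × 10⁻³¹ × 5.271 × 10⁻²⁰) = 3.099 × 10⁻²⁵ kg·m/s.
λ = h/p = 6.626 × 10⁻³⁴ / 3.099 × 10⁻²⁵ = 2.14 × 10⁻⁹ m = 2140 pm.

λ = 2140 pm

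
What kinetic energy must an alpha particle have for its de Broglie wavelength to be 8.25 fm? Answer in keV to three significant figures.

KE = 3030 keV

p = h/λ = 6.626 × 10⁻³⁴ / 8.250 × 10⁻¹⁵ = 8.032 × 10⁻²⁰ kg·m/s.
KE = p²/(2m) = (8.032 × 10⁻²⁰)² / (2 × 6.645 × 10⁻²⁷) = 4.854 × 10⁻¹³ J = 3030 keV.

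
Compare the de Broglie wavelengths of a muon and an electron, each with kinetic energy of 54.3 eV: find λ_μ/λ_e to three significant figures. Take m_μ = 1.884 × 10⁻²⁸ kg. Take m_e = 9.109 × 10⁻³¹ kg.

λ_μ/λ_e = 0.0695

At fixed KE, p = √(2mKE) so λ = h/p ∝ 1/√m.
λ_μ/λ_e = √(m_e/m_μ) = √(9.109 × 10⁻³¹/1.884 × 10⁻²⁸) = √(4.835 × 10⁻³) = 0.0695.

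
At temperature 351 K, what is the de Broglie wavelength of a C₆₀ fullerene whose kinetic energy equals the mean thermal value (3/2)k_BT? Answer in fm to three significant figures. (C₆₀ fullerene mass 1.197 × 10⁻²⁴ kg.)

KE = (3/2)k_BT = 1.5 × 1.381 × 10⁻²³ × 351 = 7.271 × 10⁻²¹ J.
p = √(2mKE) = √(2 × 1.197 × 10⁻²⁴ × 7.271 × 10⁻²¹) = 1.319 × 10⁻²² kg·m/s.
λ = h/p = 5.02 × 10⁻¹² m = 5020 fm.

λ = 5020 fm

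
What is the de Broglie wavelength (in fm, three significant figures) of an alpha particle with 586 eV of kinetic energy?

KE = 586 eV = 9.388 × 10⁻¹⁷ J.
p = √(2mKE) = √(2 × 6.645 × 10⁻²⁷ × 9.388 × 10⁻¹⁷) = 1.117 × 10⁻²¹ kg·m/s.
λ = h/p = 6.626 × 10⁻³⁴ / 1.117 × 10⁻²¹ = 5.93 × 10⁻¹³ m = 593 fm.

λ = 593 fm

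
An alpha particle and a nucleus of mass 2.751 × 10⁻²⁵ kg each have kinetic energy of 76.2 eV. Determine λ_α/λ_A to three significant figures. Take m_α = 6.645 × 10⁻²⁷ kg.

At fixed KE, p = √(2mKE) so λ = h/p ∝ 1/√m.
λ_α/λ_A = √(m_A/m_α) = √(2.751 × 10⁻²⁵/6.645 × 10⁻²⁷) = √(41.40) = 6.43.

λ_α/λ_A = 6.43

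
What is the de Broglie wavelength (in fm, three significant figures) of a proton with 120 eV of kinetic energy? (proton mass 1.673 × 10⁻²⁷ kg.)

KE = 120 eV = 1.922 × 10⁻¹⁷ J.
p = √(2mKE) = √(2 × 1.673 × 10⁻²⁷ × 1.922 × 10⁻¹⁷) = 2.536 × 10⁻²² kg·m/s.
λ = h/p = 6.626 × 10⁻³⁴ / 2.536 × 10⁻²² = 2.61 × 10⁻¹² m = 2610 fm.

λ = 2610 fm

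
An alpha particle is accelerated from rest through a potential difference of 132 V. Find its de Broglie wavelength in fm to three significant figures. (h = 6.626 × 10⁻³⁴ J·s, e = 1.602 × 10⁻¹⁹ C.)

λ = 884 fm

KE = 2eV = 2 × 1.602 × 10⁻¹⁹ × 132.0 = 4.229 × 10⁻¹⁷ J.
p = √(2mKE) = √(2 × 6.645 × 10⁻²⁷ × 4.229 × 10⁻¹⁷) = 7.497 × 10⁻²² kg·m/s.
λ = h/p = 6.626 × 10⁻³⁴ / 7.497 × 10⁻²² = 8.84 × 10⁻¹³ m = 884 fm.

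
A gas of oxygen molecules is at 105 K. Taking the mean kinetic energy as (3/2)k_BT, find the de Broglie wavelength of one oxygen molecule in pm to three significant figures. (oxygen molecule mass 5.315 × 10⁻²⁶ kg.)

KE = (3/2)k_BT = 1.5 × 1.381 × 10⁻²³ × 105 = 2.175 × 10⁻²¹ J.
p = √(2mKE) = √(2 × 5.315 × 10⁻²⁶ × 2.175 × 10⁻²¹) = 1.521 × 10⁻²³ kg·m/s.
λ = h/p = 4.36 × 10⁻¹¹ m = 43.6 pm.

λ = 43.6 pm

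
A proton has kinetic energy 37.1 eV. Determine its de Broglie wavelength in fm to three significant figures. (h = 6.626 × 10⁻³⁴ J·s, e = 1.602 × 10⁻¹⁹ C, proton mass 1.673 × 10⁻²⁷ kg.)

KE = 37.1 eV = 5.943 × 10⁻¹⁸ J.
p = √(2mKE) = √(2 × 1.673 × 10⁻²⁷ × 5.943 × 10⁻¹⁸) = 1.410 × 10⁻²² kg·m/s.
λ = h/p = 6.626 × 10⁻³⁴ / 1.410 × 10⁻²² = 4.70 × 10⁻¹² m = 4700 fm.

λ = 4700 fm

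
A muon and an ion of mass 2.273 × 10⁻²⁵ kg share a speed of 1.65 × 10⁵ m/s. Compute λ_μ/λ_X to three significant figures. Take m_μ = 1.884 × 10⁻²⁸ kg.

At fixed v, p = mv so λ = h/(mv) ∝ 1/m.
λ_μ/λ_X = m_X/m_μ = 2.273 × 10⁻²⁵/1.884 × 10⁻²⁸ = 1210.

λ_μ/λ_X = 1210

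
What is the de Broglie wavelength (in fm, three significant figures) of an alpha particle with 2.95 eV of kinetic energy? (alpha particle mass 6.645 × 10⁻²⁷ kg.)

λ = 8360 fm

KE = 2.95 eV = 4.726 × 10⁻¹⁹ J.
p = √(2mKE) = √(2 × 6.645 × 10⁻²⁷ × 4.726 × 10⁻¹⁹) = 7.925 × 10⁻²³ kg·m/s.
λ = h/p = 6.626 × 10⁻³⁴ / 7.925 × 10⁻²³ = 8.36 × 10⁻¹² m = 8360 fm.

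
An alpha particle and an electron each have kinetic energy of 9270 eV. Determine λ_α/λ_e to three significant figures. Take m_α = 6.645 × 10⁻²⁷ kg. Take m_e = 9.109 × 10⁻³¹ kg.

λ_α/λ_e = 0.0117

At fixed KE, p = √(2mKE) so λ = h/p ∝ 1/√m.
λ_α/λ_e = √(m_e/m_α) = √(9.109 × 10⁻³¹/6.645 × 10⁻²⁷) = √(1.371 × 10⁻⁴) = 0.0117.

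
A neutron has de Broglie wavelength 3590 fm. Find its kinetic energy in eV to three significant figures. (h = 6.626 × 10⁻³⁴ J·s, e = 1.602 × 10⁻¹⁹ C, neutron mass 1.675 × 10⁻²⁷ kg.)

KE = 63.5 eV

p = h/λ = 6.626 × 10⁻³⁴ / 3.590 × 10⁻¹² = 1.846 × 10⁻²² kg·m/s.
KE = p²/(2m) = (1.846 × 10⁻²²)² / (2 × 1.675 × 10⁻²⁷) = 1.017 × 10⁻¹⁷ J = 63.5 eV.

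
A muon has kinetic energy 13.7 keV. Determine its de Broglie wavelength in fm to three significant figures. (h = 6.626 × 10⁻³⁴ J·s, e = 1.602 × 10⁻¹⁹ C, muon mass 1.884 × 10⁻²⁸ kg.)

λ = 729 fm

KE = 13.7 keV = 2.195 × 10⁻¹⁵ J.
p = √(2mKE) = √(2 × 1.884 × 10⁻²⁸ × 2.195 × 10⁻¹⁵) = 9.094 × 10⁻²² kg·m/s.
λ = h/p = 6.626 × 10⁻³⁴ / 9.094 × 10⁻²² = 7.29 × 10⁻¹³ m = 729 fm.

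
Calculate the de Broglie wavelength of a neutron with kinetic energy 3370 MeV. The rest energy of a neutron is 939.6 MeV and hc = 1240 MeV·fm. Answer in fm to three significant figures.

Total energy E = KE + m₀c² = 3370 + 939.6 = 4309.6 MeV.
(pc)² = E² − (m₀c²)² = (4309.6)² − (939.6)² = 1.769 × 10⁷ MeV², so pc = 4206 MeV.
λ = hc/(pc) = 1240 MeV·fm / 4206 MeV = 0.295 fm.

λ = 0.295 fm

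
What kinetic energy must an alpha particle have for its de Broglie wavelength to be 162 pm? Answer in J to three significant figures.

KE = 1.26 × 10⁻²¹ J

p = h/λ = 6.626 × 10⁻³⁴ / 1.620 × 10⁻¹⁰ = 4.090 × 10⁻²⁴ kg·m/s.
KE = p²/(2m) = (4.090 × 10⁻²⁴)² / (2 × 6.645 × 10⁻²⁷) = 1.259 × 10⁻²¹ J = 1.26 × 10⁻²¹ J.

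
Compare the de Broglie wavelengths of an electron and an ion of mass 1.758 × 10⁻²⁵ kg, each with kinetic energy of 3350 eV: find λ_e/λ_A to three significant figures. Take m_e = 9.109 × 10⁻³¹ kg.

At fixed KE, p = √(2mKE) so λ = h/p ∝ 1/√m.
λ_e/λ_A = √(m_A/m_e) = √(1.758 × 10⁻²⁵/9.109 × 10⁻³¹) = √(1.930 × 10⁵) = 439.

λ_e/λ_A = 439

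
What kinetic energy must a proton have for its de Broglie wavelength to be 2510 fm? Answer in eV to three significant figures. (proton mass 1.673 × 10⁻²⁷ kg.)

KE = 130 eV

p = h/λ = 6.626 × 10⁻³⁴ / 2.510 × 10⁻¹² = 2.640 × 10⁻²² kg·m/s.
KE = p²/(2m) = (2.640 × 10⁻²²)² / (2 × 1.673 × 10⁻²⁷) = 2.083 × 10⁻¹⁷ J = 130 eV.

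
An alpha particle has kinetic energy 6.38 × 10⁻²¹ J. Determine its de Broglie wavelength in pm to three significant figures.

p = √(2mKE) = √(2 × 6.645 × 10⁻²⁷ × 6.380 × 10⁻²¹) = 9.208 × 10⁻²⁴ kg·m/s.
λ = h/p = 6.626 × 10⁻³⁴ / 9.208 × 10⁻²⁴ = 7.20 × 10⁻¹¹ m = 72.0 pm.

λ = 72.0 pm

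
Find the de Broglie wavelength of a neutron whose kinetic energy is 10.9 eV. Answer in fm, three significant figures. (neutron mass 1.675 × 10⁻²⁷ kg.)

KE = 10.9 eV = 1.746 × 10⁻¹⁸ J.
p = √(2mKE) = √(2 × 1.675 × 10⁻²⁷ × 1.746 × 10⁻¹⁸) = 7.648 × 10⁻²³ kg·m/s.
λ = h/p = 6.626 × 10⁻³⁴ / 7.648 × 10⁻²³ = 8.66 × 10⁻¹² m = 8660 fm.

λ = 8660 fm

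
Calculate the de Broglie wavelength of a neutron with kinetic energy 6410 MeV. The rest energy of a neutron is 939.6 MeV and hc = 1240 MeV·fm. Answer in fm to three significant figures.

Total energy E = KE + m₀c² = 6410 + 939.6 = 7349.6 MeV.
(pc)² = E² − (m₀c²)² = (7349.6)² − (939.6)² = 5.313 × 10⁷ MeV², so pc = 7289 MeV.
λ = hc/(pc) = 1240 MeV·fm / 7289 MeV = 0.170 fm.

λ = 0.170 fm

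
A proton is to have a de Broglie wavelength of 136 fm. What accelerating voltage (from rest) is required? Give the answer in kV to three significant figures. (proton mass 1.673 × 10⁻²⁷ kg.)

V = 44.3 kV

p = h/λ = 6.626 × 10⁻³⁴ / 1.360 × 10⁻¹³ = 4.872 × 10⁻²¹ kg·m/s.
KE = p²/(2m) = 7.094 × 10⁻¹⁵ J.
V = KE/e = 7.094 × 10⁻¹⁵ / (1.602 × 10⁻¹⁹) = 44.3 kV.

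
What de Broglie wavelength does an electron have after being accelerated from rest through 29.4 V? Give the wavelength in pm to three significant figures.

λ = 226 pm

KE = eV = 1.602 × 10⁻¹⁹ × 29.40 = 4.710 × 10⁻¹⁸ J.
p = √(2mKE) = √(2 × 9.109 × 10⁻³¹ × 4.710 × 10⁻¹⁸) = 2.929 × 10⁻²⁴ kg·m/s.
λ = h/p = 6.626 × 10⁻³⁴ / 2.929 × 10⁻²⁴ = 2.26 × 10⁻¹⁰ m = 226 pm.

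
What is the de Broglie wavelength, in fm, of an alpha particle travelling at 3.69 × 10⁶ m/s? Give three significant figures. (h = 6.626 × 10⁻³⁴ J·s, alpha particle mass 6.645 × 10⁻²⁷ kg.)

λ = 27.0 fm

p = mv = 6.645 × 10⁻²⁷ × 3.69 × 10⁶ = 2.452 × 10⁻²⁰ kg·m/s.
λ = h/p = 6.626 × 10⁻³⁴ / 2.452 × 10⁻²⁰ = 2.70 × 10⁻¹⁴ m = 27.0 fm.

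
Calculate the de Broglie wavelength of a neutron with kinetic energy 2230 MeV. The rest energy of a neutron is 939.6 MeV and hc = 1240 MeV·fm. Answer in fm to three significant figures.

Total energy E = KE + m₀c² = 2230 + 939.6 = 3169.6 MeV.
(pc)² = E² − (m₀c²)² = (3169.6)² − (939.6)² = 9.164 × 10⁶ MeV², so pc = 3027 MeV.
λ = hc/(pc) = 1240 MeV·fm / 3027 MeV = 0.410 fm.

λ = 0.410 fm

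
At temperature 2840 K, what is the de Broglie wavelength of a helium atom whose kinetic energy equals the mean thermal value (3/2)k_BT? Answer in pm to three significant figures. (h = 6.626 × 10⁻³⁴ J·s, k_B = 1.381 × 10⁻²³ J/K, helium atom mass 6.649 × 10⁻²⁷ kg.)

λ = 23.7 pm

KE = (3/2)k_BT = 1.5 × 1.381 × 10⁻²³ × 2840 = 5.883 × 10⁻²⁰ J.
p = √(2mKE) = √(2 × 6.649 × 10⁻²⁷ × 5.883 × 10⁻²⁰) = 2.797 × 10⁻²³ kg·m/s.
λ = h/p = 2.37 × 10⁻¹¹ m = 23.7 pm.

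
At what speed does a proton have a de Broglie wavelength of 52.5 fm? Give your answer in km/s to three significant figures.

p = h/λ = 6.626 × 10⁻³⁴ / 5.250 × 10⁻¹⁴ = 1.262 × 10⁻²⁰ kg·m/s.
v = p/m = 1.262 × 10⁻²⁰ / 1.673 × 10⁻²⁷ = 7.54 × 10⁶ m/s = 7540 km/s.

v = 7540 km/s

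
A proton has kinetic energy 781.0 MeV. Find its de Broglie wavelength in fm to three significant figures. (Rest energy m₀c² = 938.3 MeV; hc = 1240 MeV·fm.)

Total energy E = KE + m₀c² = 781.0 + 938.3 = 1719.3 MeV.
(pc)² = E² − (m₀c²)² = (1719.3)² − (938.3)² = 2.076 × 10⁶ MeV², so pc = 1441 MeV.
λ = hc/(pc) = 1240 MeV·fm / 1441 MeV = 0.861 fm.

λ = 0.861 fm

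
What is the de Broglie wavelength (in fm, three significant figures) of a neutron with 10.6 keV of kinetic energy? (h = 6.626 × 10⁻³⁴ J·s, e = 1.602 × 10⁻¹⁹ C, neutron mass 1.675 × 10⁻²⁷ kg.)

KE = 10.6 keV = 1.698 × 10⁻¹⁵ J.
p = √(2mKE) = √(2 × 1.675 × 10⁻²⁷ × 1.698 × 10⁻¹⁵) = 2.385 × 10⁻²¹ kg·m/s.
λ = h/p = 6.626 × 10⁻³⁴ / 2.385 × 10⁻²¹ = 2.78 × 10⁻¹³ m = 278 fm.

λ = 278 fm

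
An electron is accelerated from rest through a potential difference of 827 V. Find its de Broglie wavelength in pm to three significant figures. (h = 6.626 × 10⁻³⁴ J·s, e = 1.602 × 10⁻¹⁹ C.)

KE = eV = 1.602 × 10⁻¹⁹ × 827.0 = 1.325 × 10⁻¹⁶ J.
p = √(2mKE) = √(2 × 9.109 × 10⁻³¹ × 1.325 × 10⁻¹⁶) = 1.554 × 10⁻²³ kg·m/s.
λ = h/p = 6.626 × 10⁻³⁴ / 1.554 × 10⁻²³ = 4.26 × 10⁻¹¹ m = 42.6 pm.

λ = 42.6 pm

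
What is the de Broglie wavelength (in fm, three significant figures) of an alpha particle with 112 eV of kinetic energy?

λ = 1360 fm

KE = 112 eV = 1.794 × 10⁻¹⁷ J.
p = √(2mKE) = √(2 × 6.645 × 10⁻²⁷ × 1.794 × 10⁻¹⁷) = 4.883 × 10⁻²² kg·m/s.
λ = h/p = 6.626 × 10⁻³⁴ / 4.883 × 10⁻²² = 1.36 × 10⁻¹² m = 1360 fm.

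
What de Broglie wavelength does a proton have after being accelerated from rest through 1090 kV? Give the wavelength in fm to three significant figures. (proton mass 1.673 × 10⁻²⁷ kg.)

λ = 27.4 fm

KE = eV = 1.602 × 10⁻¹⁹ × 1.090 × 10⁶ = 1.746 × 10⁻¹³ J.
p = √(2mKE) = √(2 × 1.673 × 10⁻²⁷ × 1.746 × 10⁻¹³) = 2.417 × 10⁻²⁰ kg·m/s.
λ = h/p = 6.626 × 10⁻³⁴ / 2.417 × 10⁻²⁰ = 2.74 × 10⁻¹⁴ m = 27.4 fm.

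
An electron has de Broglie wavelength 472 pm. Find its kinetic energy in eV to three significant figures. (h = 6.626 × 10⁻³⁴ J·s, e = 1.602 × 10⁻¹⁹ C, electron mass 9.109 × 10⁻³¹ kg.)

KE = 6.75 eV

p = h/λ = 6.626 × 10⁻³⁴ / 4.720 × 10⁻¹⁰ = 1.404 × 10⁻²⁴ kg·m/s.
KE = p²/(2m) = (1.404 × 10⁻²⁴)² / (2 × 9.109 × 10⁻³¹) = 1.082 × 10⁻¹⁸ J = 6.75 eV.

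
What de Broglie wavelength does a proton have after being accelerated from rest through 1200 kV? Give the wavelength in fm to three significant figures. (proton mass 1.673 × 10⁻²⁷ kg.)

λ = 26.1 fm

KE = eV = 1.602 × 10⁻¹⁹ × 1.200 × 10⁶ = 1.922 × 10⁻¹³ J.
p = √(2mKE) = √(2 × 1.673 × 10⁻²⁷ × 1.922 × 10⁻¹³) = 2.536 × 10⁻²⁰ kg·m/s.
λ = h/p = 6.626 × 10⁻³⁴ / 2.536 × 10⁻²⁰ = 2.61 × 10⁻¹⁴ m = 26.1 fm.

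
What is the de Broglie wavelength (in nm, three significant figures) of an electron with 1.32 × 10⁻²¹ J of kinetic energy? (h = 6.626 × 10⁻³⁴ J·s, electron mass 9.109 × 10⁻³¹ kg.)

λ = 13.5 nm

p = √(2mKE) = √(2 × 9.109 × 10⁻³¹ × 1.320 × 10⁻²¹) = 4.904 × 10⁻²⁶ kg·m/s.
λ = h/p = 6.626 × 10⁻³⁴ / 4.904 × 10⁻²⁶ = 1.35 × 10⁻⁸ m = 13.5 nm.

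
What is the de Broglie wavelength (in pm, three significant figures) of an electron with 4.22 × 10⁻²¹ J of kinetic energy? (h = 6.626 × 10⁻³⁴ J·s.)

p = √(2mKE) = √(2 × 9.109 × 10⁻³¹ × 4.220 × 10⁻²¹) = 8.768 × 10⁻²⁶ kg·m/s.
λ = h/p = 6.626 × 10⁻³⁴ / 8.768 × 10⁻²⁶ = 7.56 × 10⁻⁹ m = 7560 pm.

λ = 7560 pm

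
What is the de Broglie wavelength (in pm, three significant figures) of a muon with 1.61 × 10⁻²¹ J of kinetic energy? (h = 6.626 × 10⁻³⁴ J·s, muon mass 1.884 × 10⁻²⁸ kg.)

p = √(2mKE) = √(2 × 1.884 × 10⁻²⁸ × 1.610 × 10⁻²¹) = 7.789 × 10⁻²⁵ kg·m/s.
λ = h/p = 6.626 × 10⁻³⁴ / 7.789 × 10⁻²⁵ = 8.51 × 10⁻¹⁰ m = 851 pm.

λ = 851 pm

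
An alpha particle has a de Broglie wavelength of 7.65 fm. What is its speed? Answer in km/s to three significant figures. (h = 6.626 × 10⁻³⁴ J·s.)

v = 1.30 × 10⁴ km/s

p = h/λ = 6.626 × 10⁻³⁴ / 7.650 × 10⁻¹⁵ = 8.661 × 10⁻²⁰ kg·m/s.
v = p/m = 8.661 × 10⁻²⁰ / 6.645 × 10⁻²⁷ = 1.30 × 10⁷ m/s = 1.30 × 10⁴ km/s.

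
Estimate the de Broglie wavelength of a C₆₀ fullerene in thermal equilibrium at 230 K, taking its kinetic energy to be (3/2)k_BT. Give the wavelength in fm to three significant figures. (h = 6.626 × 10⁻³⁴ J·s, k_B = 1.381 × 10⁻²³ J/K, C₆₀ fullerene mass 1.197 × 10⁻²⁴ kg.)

KE = (3/2)k_BT = 1.5 × 1.381 × 10⁻²³ × 230 = 4.764 × 10⁻²¹ J.
p = √(2mKE) = √(2 × 1.197 × 10⁻²⁴ × 4.764 × 10⁻²¹) = 1.068 × 10⁻²² kg·m/s.
λ = h/p = 6.20 × 10⁻¹² m = 6200 fm.

λ = 6200 fm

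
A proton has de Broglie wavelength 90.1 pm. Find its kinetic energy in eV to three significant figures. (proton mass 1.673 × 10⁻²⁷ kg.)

p = h/λ = 6.626 × 10⁻³⁴ / 9.010 × 10⁻¹¹ = 7.354 × 10⁻²⁴ kg·m/s.
KE = p²/(2m) = (7.354 × 10⁻²⁴)² / (2 × 1.673 × 10⁻²⁷) = 1.616 × 10⁻²⁰ J = 0.101 eV.

KE = 0.101 eV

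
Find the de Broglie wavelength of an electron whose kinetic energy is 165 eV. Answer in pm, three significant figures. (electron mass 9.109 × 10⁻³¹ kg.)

KE = 165 eV = 2.643 × 10⁻¹⁷ J.
p = √(2mKE) = √(2 × 9.109 × 10⁻³¹ × 2.643 × 10⁻¹⁷) = 6.939 × 10⁻²⁴ kg·m/s.
λ = h/p = 6.626 × 10⁻³⁴ / 6.939 × 10⁻²⁴ = 9.55 × 10⁻¹¹ m = 95.5 pm.

λ = 95.5 pm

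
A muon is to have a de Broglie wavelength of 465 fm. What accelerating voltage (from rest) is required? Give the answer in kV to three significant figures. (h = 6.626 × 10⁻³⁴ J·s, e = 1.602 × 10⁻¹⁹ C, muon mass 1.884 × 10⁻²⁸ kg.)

p = h/λ = 6.626 × 10⁻³⁴ / 4.650 × 10⁻¹³ = 1.425 × 10⁻²¹ kg·m/s.
KE = p²/(2m) = 5.389 × 10⁻¹⁵ J.
V = KE/e = 5.389 × 10⁻¹⁵ / (1.602 × 10⁻¹⁹) = 33.6 kV.

V = 33.6 kV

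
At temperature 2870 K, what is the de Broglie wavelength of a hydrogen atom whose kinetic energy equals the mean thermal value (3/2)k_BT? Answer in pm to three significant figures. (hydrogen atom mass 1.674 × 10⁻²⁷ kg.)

KE = (3/2)k_BT = 1.5 × 1.381 × 10⁻²³ × 2870 = 5.945 × 10⁻²⁰ J.
p = √(2mKE) = √(2 × 1.674 × 10⁻²⁷ × 5.945 × 10⁻²⁰) = 1.411 × 10⁻²³ kg·m/s.
λ = h/p = 4.70 × 10⁻¹¹ m = 47.0 pm.

λ = 47.0 pm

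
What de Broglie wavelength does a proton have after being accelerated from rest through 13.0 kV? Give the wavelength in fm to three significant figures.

λ = 251 fm

KE = eV = 1.602 × 10⁻¹⁹ × 1.300 × 10⁴ = 2.083 × 10⁻¹⁵ J.
p = √(2mKE) = √(2 × 1.673 × 10⁻²⁷ × 2.083 × 10⁻¹⁵) = 2.640 × 10⁻²¹ kg·m/s.
λ = h/p = 6.626 × 10⁻³⁴ / 2.640 × 10⁻²¹ = 2.51 × 10⁻¹³ m = 251 fm.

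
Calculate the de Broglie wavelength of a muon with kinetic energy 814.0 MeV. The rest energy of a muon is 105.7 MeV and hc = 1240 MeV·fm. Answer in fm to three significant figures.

λ = 1.36 fm

Total energy E = KE + m₀c² = 814.0 + 105.7 = 919.7 MeV.
(pc)² = E² − (m₀c²)² = (919.7)² − (105.7)² = 8.347 × 10⁵ MeV², so pc = 913.6 MeV.
λ = hc/(pc) = 1240 MeV·fm / 913.6 MeV = 1.36 fm.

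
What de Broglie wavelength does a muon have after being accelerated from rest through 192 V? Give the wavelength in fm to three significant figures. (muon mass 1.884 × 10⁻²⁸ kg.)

λ = 6150 fm

KE = eV = 1.602 × 10⁻¹⁹ × 192.0 = 3.076 × 10⁻¹⁷ J.
p = √(2mKE) = √(2 × 1.884 × 10⁻²⁸ × 3.076 × 10⁻¹⁷) = 1.077 × 10⁻²² kg·m/s.
λ = h/p = 6.626 × 10⁻³⁴ / 1.077 × 10⁻²² = 6.15 × 10⁻¹² m = 6150 fm.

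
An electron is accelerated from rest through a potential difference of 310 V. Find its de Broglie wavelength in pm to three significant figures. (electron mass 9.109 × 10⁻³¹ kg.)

KE = eV = 1.602 × 10⁻¹⁹ × 310.0 = 4.966 × 10⁻¹⁷ J.
p = √(2mKE) = √(2 × 9.109 × 10⁻³¹ × 4.966 × 10⁻¹⁷) = 9.512 × 10⁻²⁴ kg·m/s.
λ = h/p = 6.626 × 10⁻³⁴ / 9.512 × 10⁻²⁴ = 6.97 × 10⁻¹¹ m = 69.7 pm.

λ = 69.7 pm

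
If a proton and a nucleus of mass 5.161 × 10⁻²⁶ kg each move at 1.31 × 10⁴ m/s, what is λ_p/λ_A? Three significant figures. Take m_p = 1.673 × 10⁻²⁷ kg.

At fixed v, p = mv so λ = h/(mv) ∝ 1/m.
λ_p/λ_A = m_A/m_p = 5.161 × 10⁻²⁶/1.673 × 10⁻²⁷ = 30.8.

λ_p/λ_A = 30.8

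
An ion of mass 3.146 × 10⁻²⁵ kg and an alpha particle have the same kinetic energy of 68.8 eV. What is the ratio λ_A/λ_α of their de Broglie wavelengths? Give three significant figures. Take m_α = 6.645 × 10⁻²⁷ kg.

At fixed KE, p = √(2mKE) so λ = h/p ∝ 1/√m.
λ_A/λ_α = √(m_α/m_A) = √(6.645 × 10⁻²⁷/3.146 × 10⁻²⁵) = √(0.02112) = 0.145.

λ_A/λ_α = 0.145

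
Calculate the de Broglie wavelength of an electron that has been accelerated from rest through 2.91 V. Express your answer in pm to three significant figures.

KE = eV = 1.602 × 10⁻¹⁹ × 2.910 = 4.662 × 10⁻¹⁹ J.
p = √(2mKE) = √(2 × 9.109 × 10⁻³¹ × 4.662 × 10⁻¹⁹) = 9.216 × 10⁻²⁵ kg·m/s.
λ = h/p = 6.626 × 10⁻³⁴ / 9.216 × 10⁻²⁵ = 7.19 × 10⁻¹⁰ m = 719 pm.

λ = 719 pm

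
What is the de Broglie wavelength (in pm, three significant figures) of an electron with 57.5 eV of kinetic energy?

λ = 162 pm

KE = 57.5 eV = 9.212 × 10⁻¹⁸ J.
p = √(2mKE) = √(2 × 9.109 × 10⁻³¹ × 9.212 × 10⁻¹⁸) = 4.097 × 10⁻²⁴ kg·m/s.
λ = h/p = 6.626 × 10⁻³⁴ / 4.097 × 10⁻²⁴ = 1.62 × 10⁻¹⁰ m = 162 pm.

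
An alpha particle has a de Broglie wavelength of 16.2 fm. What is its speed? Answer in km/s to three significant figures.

p = h/λ = 6.626 × 10⁻³⁴ / 1.620 × 10⁻¹⁴ = 4.090 × 10⁻²⁰ kg·m/s.
v = p/m = 4.090 × 10⁻²⁰ / 6.645 × 10⁻²⁷ = 6.16 × 10⁶ m/s = 6160 km/s.

v = 6160 km/s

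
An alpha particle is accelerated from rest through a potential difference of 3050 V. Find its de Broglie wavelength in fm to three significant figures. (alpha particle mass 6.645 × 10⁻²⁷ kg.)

λ = 184 fm

KE = 2eV = 2 × 1.602 × 10⁻¹⁹ × 3050 = 9.772 × 10⁻¹⁶ J.
p = √(2mKE) = √(2 × 6.645 × 10⁻²⁷ × 9.772 × 10⁻¹⁶) = 3.604 × 10⁻²¹ kg·m/s.
λ = h/p = 6.626 × 10⁻³⁴ / 3.604 × 10⁻²¹ = 1.84 × 10⁻¹³ m = 184 fm.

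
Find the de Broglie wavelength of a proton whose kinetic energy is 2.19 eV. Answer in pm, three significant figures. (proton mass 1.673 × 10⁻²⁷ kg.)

λ = 19.3 pm

KE = 2.19 eV = 3.508 × 10⁻¹⁹ J.
p = √(2mKE) = √(2 × 1.673 × 10⁻²⁷ × 3.508 × 10⁻¹⁹) = 3.426 × 10⁻²³ kg·m/s.
λ = h/p = 6.626 × 10⁻³⁴ / 3.426 × 10⁻²³ = 1.93 × 10⁻¹¹ m = 19.3 pm.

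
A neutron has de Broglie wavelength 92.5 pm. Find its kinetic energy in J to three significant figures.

p = h/λ = 6.626 × 10⁻³⁴ / 9.250 × 10⁻¹¹ = 7.163 × 10⁻²⁴ kg·m/s.
KE = p²/(2m) = (7.163 × 10⁻²⁴)² / (2 × 1.675 × 10⁻²⁷) = 1.532 × 10⁻²⁰ J = 1.53 × 10⁻²⁰ J.

KE = 1.53 × 10⁻²⁰ J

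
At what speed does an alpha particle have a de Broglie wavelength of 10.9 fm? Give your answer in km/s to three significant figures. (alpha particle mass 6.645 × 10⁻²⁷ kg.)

v = 9150 km/s

p = h/λ = 6.626 × 10⁻³⁴ / 1.090 × 10⁻¹⁴ = 6.079 × 10⁻²⁰ kg·m/s.
v = p/m = 6.079 × 10⁻²⁰ / 6.645 × 10⁻²⁷ = 9.15 × 10⁶ m/s = 9150 km/s.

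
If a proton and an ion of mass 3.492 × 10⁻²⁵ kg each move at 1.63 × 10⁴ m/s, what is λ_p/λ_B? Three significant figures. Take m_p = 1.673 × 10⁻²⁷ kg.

At fixed v, p = mv so λ = h/(mv) ∝ 1/m.
λ_p/λ_B = m_B/m_p = 3.492 × 10⁻²⁵/1.673 × 10⁻²⁷ = 209.

λ_p/λ_B = 209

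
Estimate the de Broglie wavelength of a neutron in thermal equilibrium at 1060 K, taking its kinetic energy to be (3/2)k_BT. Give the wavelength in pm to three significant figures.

λ = 77.3 pm

KE = (3/2)k_BT = 1.5 × 1.381 × 10⁻²³ × 1060 = 2.196 × 10⁻²⁰ J.
p = √(2mKE) = √(2 × 1.675 × 10⁻²⁷ × 2.196 × 10⁻²⁰) = 8.577 × 10⁻²⁴ kg·m/s.
λ = h/p = 7.73 × 10⁻¹¹ m = 77.3 pm.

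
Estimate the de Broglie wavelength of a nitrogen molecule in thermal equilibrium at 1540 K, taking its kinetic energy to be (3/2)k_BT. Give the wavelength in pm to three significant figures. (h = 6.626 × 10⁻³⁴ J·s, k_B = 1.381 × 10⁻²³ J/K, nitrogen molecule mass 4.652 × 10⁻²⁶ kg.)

KE = (3/2)k_BT = 1.5 × 1.381 × 10⁻²³ × 1540 = 3.190 × 10⁻²⁰ J.
p = √(2mKE) = √(2 × 4.652 × 10⁻²⁶ × 3.190 × 10⁻²⁰) = 5.448 × 10⁻²³ kg·m/s.
λ = h/p = 1.22 × 10⁻¹¹ m = 12.2 pm.

λ = 12.2 pm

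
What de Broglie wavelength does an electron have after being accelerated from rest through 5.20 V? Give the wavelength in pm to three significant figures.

KE = eV = 1.602 × 10⁻¹⁹ × 5.200 = 8.330 × 10⁻¹⁹ J.
p = √(2mKE) = √(2 × 9.109 × 10⁻³¹ × 8.330 × 10⁻¹⁹) = 1.232 × 10⁻²⁴ kg·m/s.
λ = h/p = 6.626 × 10⁻³⁴ / 1.232 × 10⁻²⁴ = 5.38 × 10⁻¹⁰ m = 538 pm.

λ = 538 pm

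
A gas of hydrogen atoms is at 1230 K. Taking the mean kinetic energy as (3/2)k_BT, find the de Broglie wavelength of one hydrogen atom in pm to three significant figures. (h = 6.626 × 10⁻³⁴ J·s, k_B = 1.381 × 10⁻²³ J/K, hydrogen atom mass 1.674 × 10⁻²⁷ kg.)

KE = (3/2)k_BT = 1.5 × 1.381 × 10⁻²³ × 1230 = 2.548 × 10⁻²⁰ J.
p = √(2mKE) = √(2 × 1.674 × 10⁻²⁷ × 2.548 × 10⁻²⁰) = 9.236 × 10⁻²⁴ kg·m/s.
λ = h/p = 7.17 × 10⁻¹¹ m = 71.7 pm.

λ = 71.7 pm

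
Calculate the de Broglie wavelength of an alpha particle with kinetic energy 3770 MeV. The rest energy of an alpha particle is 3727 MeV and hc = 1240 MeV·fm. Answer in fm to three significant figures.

Total energy E = KE + m₀c² = 3770 + 3727 = 7497 MeV.
(pc)² = E² − (m₀c²)² = (7497)² − (3727)² = 4.231 × 10⁷ MeV², so pc = 6505 MeV.
λ = hc/(pc) = 1240 MeV·fm / 6505 MeV = 0.191 fm.

λ = 0.191 fm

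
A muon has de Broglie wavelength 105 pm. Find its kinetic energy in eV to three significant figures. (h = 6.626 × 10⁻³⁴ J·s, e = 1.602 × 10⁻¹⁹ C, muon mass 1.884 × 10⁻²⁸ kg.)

p = h/λ = 6.626 × 10⁻³⁴ / 1.050 × 10⁻¹⁰ = 6.310 × 10⁻²⁴ kg·m/s.
KE = p²/(2m) = (6.310 × 10⁻²⁴)² / (2 × 1.884 × 10⁻²⁸) = 1.057 × 10⁻¹⁹ J = 0.660 eV.

KE = 0.660 eV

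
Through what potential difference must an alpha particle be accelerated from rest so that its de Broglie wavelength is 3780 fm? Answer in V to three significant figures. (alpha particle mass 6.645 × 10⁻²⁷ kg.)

V = 7.22 V

p = h/λ = 6.626 × 10⁻³⁴ / 3.780 × 10⁻¹² = 1.753 × 10⁻²² kg·m/s.
KE = p²/(2m) = 2.312 × 10⁻¹⁸ J.
V = KE/2e = 2.312 × 10⁻¹⁸ / (2 × 1.602 × 10⁻¹⁹) = 7.22 V.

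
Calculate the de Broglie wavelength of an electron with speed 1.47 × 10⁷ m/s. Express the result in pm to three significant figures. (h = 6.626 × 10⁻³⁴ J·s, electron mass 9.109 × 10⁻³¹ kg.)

λ = 49.5 pm

p = mv = 9.109 × 10⁻³¹ × 1.47 × 10⁷ = 1.339 × 10⁻²³ kg·m/s.
λ = h/p = 6.626 × 10⁻³⁴ / 1.339 × 10⁻²³ = 4.95 × 10⁻¹¹ m = 49.5 pm.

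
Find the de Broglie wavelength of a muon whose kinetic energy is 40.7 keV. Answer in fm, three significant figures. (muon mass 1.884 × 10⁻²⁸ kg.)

KE = 40.7 keV = 6.520 × 10⁻¹⁵ J.
p = √(2mKE) = √(2 × 1.884 × 10⁻²⁸ × 6.520 × 10⁻¹⁵) = 1.567 × 10⁻²¹ kg·m/s.
λ = h/p = 6.626 × 10⁻³⁴ / 1.567 × 10⁻²¹ = 4.23 × 10⁻¹³ m = 423 fm.

λ = 423 fm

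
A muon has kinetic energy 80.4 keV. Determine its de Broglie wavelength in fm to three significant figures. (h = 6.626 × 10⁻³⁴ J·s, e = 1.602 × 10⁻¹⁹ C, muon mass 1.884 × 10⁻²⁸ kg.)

λ = 301 fm

KE = 80.4 keV = 1.288 × 10⁻¹⁴ J.
p = √(2mKE) = √(2 × 1.884 × 10⁻²⁸ × 1.288 × 10⁻¹⁴) = 2.203 × 10⁻²¹ kg·m/s.
λ = h/p = 6.626 × 10⁻³⁴ / 2.203 × 10⁻²¹ = 3.01 × 10⁻¹³ m = 301 fm.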